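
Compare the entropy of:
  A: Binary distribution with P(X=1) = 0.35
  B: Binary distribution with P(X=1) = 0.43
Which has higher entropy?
B

For binary distributions, entropy is maximized at p=0.5 and decreases as p moves toward 0 or 1.

H(A) = H(0.35) = 0.9341 bits
H(B) = H(0.43) = 0.9858 bits

Distribution B (p=0.43) is closer to uniform (p=0.5), so it has higher entropy.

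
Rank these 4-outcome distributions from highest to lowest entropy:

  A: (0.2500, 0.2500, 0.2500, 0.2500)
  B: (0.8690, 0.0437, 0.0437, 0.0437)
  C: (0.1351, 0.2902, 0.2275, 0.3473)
A > C > B

Key insight: Entropy is maximized by uniform distributions and minimized by concentrated distributions.

- Uniform distributions have maximum entropy log₂(4) = 2.0000 bits
- The more "peaked" or concentrated a distribution, the lower its entropy

Entropies:
  H(A) = 2.0000 bits
  H(B) = 0.7678 bits
  H(C) = 1.9239 bits

Ranking: A > C > B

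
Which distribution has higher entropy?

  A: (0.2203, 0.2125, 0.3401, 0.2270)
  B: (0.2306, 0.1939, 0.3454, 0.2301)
A

Both distributions are close to uniform, making this a harder comparison.

H(A) = 1.9705 bits
H(B) = 1.9644 bits

The distribution closer to uniform has higher entropy.
Answer: A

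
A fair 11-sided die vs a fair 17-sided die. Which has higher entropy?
17-sided die

Both are uniform distributions; for uniform over n outcomes, H = log₂(n). H(11-sided) = log₂(11) = 3.459 bits and H(17-sided) = log₂(17) = 4.087 bits. More outcomes in a uniform distribution means higher entropy.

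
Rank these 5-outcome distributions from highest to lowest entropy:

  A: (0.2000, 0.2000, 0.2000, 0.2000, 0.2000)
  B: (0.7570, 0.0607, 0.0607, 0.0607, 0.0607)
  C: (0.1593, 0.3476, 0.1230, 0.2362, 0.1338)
A > C > B

Key insight: Entropy is maximized by uniform distributions and minimized by concentrated distributions.

- Uniform distributions have maximum entropy log₂(5) = 2.3219 bits
- The more "peaked" or concentrated a distribution, the lower its entropy

Entropies:
  H(A) = 2.3219 bits
  H(B) = 1.2860 bits
  H(C) = 2.2041 bits

Ranking: A > C > B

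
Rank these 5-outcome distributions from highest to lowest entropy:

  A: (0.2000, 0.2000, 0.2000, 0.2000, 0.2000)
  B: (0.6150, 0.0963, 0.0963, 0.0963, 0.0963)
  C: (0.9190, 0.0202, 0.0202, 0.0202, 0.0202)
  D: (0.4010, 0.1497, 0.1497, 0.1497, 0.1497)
A > D > B > C

Key insight: Entropy is maximized by uniform distributions and minimized by concentrated distributions.

Entropies:
  H(A) = 2.3219 bits
  H(B) = 1.7315 bits
  H(C) = 0.5677 bits
  H(D) = 2.1695 bits

Ranking: A > D > B > C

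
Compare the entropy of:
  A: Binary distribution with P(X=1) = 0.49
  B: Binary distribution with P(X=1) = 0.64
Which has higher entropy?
A

For binary distributions, entropy is maximized at p=0.5 and decreases as p moves toward 0 or 1.

H(A) = H(0.49) = 0.9997 bits
H(B) = H(0.64) = 0.9427 bits

Distribution A (p=0.49) is closer to uniform (p=0.5), so it has higher entropy.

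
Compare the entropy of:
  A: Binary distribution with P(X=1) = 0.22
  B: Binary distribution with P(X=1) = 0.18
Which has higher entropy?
A

For binary distributions, entropy is maximized at p=0.5 and decreases as p moves toward 0 or 1.

H(A) = H(0.22) = 0.7602 bits
H(B) = H(0.18) = 0.6801 bits

Distribution A (p=0.22) is closer to uniform (p=0.5), so it has higher entropy.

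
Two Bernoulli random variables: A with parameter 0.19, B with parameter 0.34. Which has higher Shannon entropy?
B

For binary distributions, entropy is maximized at p=0.5 and decreases as p moves toward 0 or 1.

H(A) = H(0.19) = 0.7015 bits
H(B) = H(0.34) = 0.9248 bits

Distribution B (p=0.34) is closer to uniform (p=0.5), so it has higher entropy.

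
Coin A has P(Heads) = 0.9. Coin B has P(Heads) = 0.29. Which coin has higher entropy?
B

For binary distributions, entropy is maximized at p=0.5 and decreases as p moves toward 0 or 1.

H(A) = H(0.9) = 0.4690 bits
H(B) = H(0.29) = 0.8687 bits

Distribution B (p=0.29) is closer to uniform (p=0.5), so it has higher entropy.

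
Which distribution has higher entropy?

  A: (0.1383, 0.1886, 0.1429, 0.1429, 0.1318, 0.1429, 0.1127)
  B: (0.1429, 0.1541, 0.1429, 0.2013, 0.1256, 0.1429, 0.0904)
A

Both distributions are close to uniform, making this a harder comparison.

H(A) = 2.7921 bits
H(B) = 2.7739 bits

The distribution closer to uniform has higher entropy.
Answer: A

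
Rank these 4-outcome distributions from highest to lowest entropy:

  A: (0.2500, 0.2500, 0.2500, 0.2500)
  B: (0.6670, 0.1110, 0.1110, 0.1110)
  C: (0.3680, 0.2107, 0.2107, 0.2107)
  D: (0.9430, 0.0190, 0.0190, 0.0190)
A > C > B > D

Key insight: Entropy is maximized by uniform distributions and minimized by concentrated distributions.

Entropies:
  H(A) = 2.0000 bits
  H(B) = 1.4458 bits
  H(C) = 1.9508 bits
  H(D) = 0.4058 bits

Ranking: A > C > B > D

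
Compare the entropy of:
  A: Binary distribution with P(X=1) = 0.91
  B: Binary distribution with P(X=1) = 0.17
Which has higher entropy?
B

For binary distributions, entropy is maximized at p=0.5 and decreases as p moves toward 0 or 1.

H(A) = H(0.91) = 0.4365 bits
H(B) = H(0.17) = 0.6577 bits

Distribution B (p=0.17) is closer to uniform (p=0.5), so it has higher entropy.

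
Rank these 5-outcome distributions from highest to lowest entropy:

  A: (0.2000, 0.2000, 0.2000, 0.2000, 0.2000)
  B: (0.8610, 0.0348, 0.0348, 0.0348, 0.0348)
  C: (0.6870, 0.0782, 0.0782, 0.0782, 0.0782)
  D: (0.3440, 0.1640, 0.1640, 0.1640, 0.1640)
A > D > C > B

Key insight: Entropy is maximized by uniform distributions and minimized by concentrated distributions.

Entropies:
  H(A) = 2.3219 bits
  H(B) = 0.8596 bits
  H(C) = 1.5226 bits
  H(D) = 2.2406 bits

Ranking: A > D > C > B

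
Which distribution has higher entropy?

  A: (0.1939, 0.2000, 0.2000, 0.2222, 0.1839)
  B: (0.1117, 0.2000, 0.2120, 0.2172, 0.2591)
A

Both distributions are close to uniform, making this a harder comparison.

H(A) = 2.3191 bits
H(B) = 2.2754 bits

The distribution closer to uniform has higher entropy.
Answer: A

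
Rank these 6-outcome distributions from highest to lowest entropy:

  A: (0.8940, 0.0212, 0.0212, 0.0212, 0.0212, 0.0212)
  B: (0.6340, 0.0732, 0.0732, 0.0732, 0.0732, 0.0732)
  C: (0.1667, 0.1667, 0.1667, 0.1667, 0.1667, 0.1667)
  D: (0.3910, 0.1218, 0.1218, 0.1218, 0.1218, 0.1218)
C > D > B > A

Key insight: Entropy is maximized by uniform distributions and minimized by concentrated distributions.

Entropies:
  H(A) = 0.7339 bits
  H(B) = 1.7974 bits
  H(C) = 2.5850 bits
  H(D) = 2.3795 bits

Ranking: C > D > B > A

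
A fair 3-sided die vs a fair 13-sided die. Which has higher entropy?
13-sided die

Both are uniform distributions; for uniform over n outcomes, H = log₂(n). H(3-sided) = log₂(3) = 1.585 bits and H(13-sided) = log₂(13) = 3.700 bits. More outcomes in a uniform distribution means higher entropy.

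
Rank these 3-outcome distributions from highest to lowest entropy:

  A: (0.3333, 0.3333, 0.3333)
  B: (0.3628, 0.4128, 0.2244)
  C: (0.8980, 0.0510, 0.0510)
A > B > C

Key insight: Entropy is maximized by uniform distributions and minimized by concentrated distributions.

- Uniform distributions have maximum entropy log₂(3) = 1.5850 bits
- The more "peaked" or concentrated a distribution, the lower its entropy

Entropies:
  H(A) = 1.5850 bits
  H(B) = 1.5414 bits
  H(C) = 0.5773 bits

Ranking: A > B > C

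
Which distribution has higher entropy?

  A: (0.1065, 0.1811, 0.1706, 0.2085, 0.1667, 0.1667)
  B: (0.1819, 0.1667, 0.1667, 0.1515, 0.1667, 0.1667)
B

Both distributions are close to uniform, making this a harder comparison.

H(A) = 2.5590 bits
H(B) = 2.5830 bits

The distribution closer to uniform has higher entropy.
Answer: B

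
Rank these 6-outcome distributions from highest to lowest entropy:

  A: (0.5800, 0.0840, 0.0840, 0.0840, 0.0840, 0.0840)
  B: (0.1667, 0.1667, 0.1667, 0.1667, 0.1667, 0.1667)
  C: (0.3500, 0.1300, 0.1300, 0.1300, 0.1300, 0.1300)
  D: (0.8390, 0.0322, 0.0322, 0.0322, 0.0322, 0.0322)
B > C > A > D

Key insight: Entropy is maximized by uniform distributions and minimized by concentrated distributions.

Entropies:
  H(A) = 1.9567 bits
  H(B) = 2.5850 bits
  H(C) = 2.4433 bits
  H(D) = 1.0105 bits

Ranking: B > C > A > D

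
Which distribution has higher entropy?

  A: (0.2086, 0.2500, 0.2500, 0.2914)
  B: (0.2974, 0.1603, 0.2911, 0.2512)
A

Both distributions are close to uniform, making this a harder comparison.

H(A) = 1.9901 bits
H(B) = 1.9626 bits

The distribution closer to uniform has higher entropy.
Answer: A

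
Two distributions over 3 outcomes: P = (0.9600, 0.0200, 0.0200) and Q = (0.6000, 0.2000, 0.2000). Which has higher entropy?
Q

P is highly concentrated on one outcome (96%), making it nearly deterministic. Q spreads its mass more evenly (max 60%). The more spread-out distribution has higher entropy: H(P) ≈ 0.282 bits, H(Q) ≈ 1.371 bits.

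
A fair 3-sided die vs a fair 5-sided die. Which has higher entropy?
5-sided die

Both are uniform distributions; for uniform over n outcomes, H = log₂(n). H(3-sided) = log₂(3) = 1.585 bits and H(5-sided) = log₂(5) = 2.322 bits. More outcomes in a uniform distribution means higher entropy.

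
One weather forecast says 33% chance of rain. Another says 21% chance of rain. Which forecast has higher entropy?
33% forecast

Treat each forecast as a Bernoulli distribution. Binary entropy is maximized at p=0.5 and falls off symmetrically toward 0 or 1. The 33% forecast is closer to 50%, so it is more uncertain. H(33%) ≈ 0.915 bits, H(21%) ≈ 0.741 bits.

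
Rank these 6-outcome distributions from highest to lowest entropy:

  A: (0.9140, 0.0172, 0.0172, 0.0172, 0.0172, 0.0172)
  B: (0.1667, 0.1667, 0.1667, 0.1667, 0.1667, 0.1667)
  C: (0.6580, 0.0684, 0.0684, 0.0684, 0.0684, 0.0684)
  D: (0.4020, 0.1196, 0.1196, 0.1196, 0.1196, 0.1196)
B > D > C > A

Key insight: Entropy is maximized by uniform distributions and minimized by concentrated distributions.

Entropies:
  H(A) = 0.6227 bits
  H(B) = 2.5850 bits
  H(C) = 1.7208 bits
  H(D) = 2.3606 bits

Ranking: B > D > C > A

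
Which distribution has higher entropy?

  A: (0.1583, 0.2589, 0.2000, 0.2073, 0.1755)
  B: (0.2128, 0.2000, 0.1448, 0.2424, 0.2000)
B

Both distributions are close to uniform, making this a harder comparison.

H(A) = 2.3013 bits
H(B) = 2.3031 bits

The distribution closer to uniform has higher entropy.
Answer: B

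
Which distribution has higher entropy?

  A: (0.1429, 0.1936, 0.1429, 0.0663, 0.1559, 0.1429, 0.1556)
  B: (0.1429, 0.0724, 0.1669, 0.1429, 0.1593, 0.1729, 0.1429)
B

Both distributions are close to uniform, making this a harder comparison.

H(A) = 2.7570 bits
H(B) = 2.7683 bits

The distribution closer to uniform has higher entropy.
Answer: B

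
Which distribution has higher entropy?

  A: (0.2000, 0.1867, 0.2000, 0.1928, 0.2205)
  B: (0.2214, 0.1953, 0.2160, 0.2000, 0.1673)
A

Both distributions are close to uniform, making this a harder comparison.

H(A) = 2.3196 bits
H(B) = 2.3153 bits

The distribution closer to uniform has higher entropy.
Answer: A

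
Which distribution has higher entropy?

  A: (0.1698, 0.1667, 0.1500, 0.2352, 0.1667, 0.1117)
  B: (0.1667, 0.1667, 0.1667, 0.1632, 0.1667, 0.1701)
B

Both distributions are close to uniform, making this a harder comparison.

H(A) = 2.5508 bits
H(B) = 2.5849 bits

The distribution closer to uniform has higher entropy.
Answer: B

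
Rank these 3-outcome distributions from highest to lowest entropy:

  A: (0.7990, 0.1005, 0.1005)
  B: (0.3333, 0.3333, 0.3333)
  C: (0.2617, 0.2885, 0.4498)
B > C > A

Key insight: Entropy is maximized by uniform distributions and minimized by concentrated distributions.

- Uniform distributions have maximum entropy log₂(3) = 1.5850 bits
- The more "peaked" or concentrated a distribution, the lower its entropy

Entropies:
  H(A) = 0.9249 bits
  H(B) = 1.5850 bits
  H(C) = 1.5420 bits

Ranking: B > C > A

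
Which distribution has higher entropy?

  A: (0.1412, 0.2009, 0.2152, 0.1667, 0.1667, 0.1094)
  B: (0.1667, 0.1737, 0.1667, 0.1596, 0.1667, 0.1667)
B

Both distributions are close to uniform, making this a harder comparison.

H(A) = 2.5517 bits
H(B) = 2.5845 bits

The distribution closer to uniform has higher entropy.
Answer: B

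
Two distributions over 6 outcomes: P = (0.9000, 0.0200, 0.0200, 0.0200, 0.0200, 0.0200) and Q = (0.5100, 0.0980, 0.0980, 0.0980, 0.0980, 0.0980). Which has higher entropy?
Q

P is highly concentrated on one outcome (90%), making it nearly deterministic. Q spreads its mass more evenly (max 51%). The more spread-out distribution has higher entropy: H(P) ≈ 0.701 bits, H(Q) ≈ 2.137 bits.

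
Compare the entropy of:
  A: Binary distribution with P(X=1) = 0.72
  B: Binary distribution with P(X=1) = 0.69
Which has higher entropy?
B

For binary distributions, entropy is maximized at p=0.5 and decreases as p moves toward 0 or 1.

H(A) = H(0.72) = 0.8555 bits
H(B) = H(0.69) = 0.8932 bits

Distribution B (p=0.69) is closer to uniform (p=0.5), so it has higher entropy.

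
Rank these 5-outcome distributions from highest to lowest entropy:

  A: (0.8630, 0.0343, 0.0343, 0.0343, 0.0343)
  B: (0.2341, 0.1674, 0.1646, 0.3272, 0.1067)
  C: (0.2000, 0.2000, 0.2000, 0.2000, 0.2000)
C > B > A

Key insight: Entropy is maximized by uniform distributions and minimized by concentrated distributions.

- Uniform distributions have maximum entropy log₂(5) = 2.3219 bits
- The more "peaked" or concentrated a distribution, the lower its entropy

Entropies:
  H(A) = 0.8503 bits
  H(B) = 2.2223 bits
  H(C) = 2.3219 bits

Ranking: C > B > A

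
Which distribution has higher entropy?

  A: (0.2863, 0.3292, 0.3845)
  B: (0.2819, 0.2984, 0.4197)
A

Both distributions are close to uniform, making this a harder comparison.

H(A) = 1.5745 bits
H(B) = 1.5613 bits

The distribution closer to uniform has higher entropy.
Answer: A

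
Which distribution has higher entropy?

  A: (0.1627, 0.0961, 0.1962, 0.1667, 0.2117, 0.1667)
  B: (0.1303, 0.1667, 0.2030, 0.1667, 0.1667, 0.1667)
B

Both distributions are close to uniform, making this a harder comparison.

H(A) = 2.5478 bits
H(B) = 2.5734 bits

The distribution closer to uniform has higher entropy.
Answer: B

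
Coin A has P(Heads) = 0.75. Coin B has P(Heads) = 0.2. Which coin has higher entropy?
A

For binary distributions, entropy is maximized at p=0.5 and decreases as p moves toward 0 or 1.

H(A) = H(0.75) = 0.8113 bits
H(B) = H(0.2) = 0.7219 bits

Distribution A (p=0.75) is closer to uniform (p=0.5), so it has higher entropy.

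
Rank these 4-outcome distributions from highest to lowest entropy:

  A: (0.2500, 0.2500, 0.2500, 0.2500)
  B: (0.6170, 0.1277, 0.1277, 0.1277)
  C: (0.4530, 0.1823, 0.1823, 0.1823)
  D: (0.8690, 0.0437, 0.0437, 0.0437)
A > C > B > D

Key insight: Entropy is maximized by uniform distributions and minimized by concentrated distributions.

Entropies:
  H(A) = 2.0000 bits
  H(B) = 1.5672 bits
  H(C) = 1.8606 bits
  H(D) = 0.7678 bits

Ranking: A > C > B > D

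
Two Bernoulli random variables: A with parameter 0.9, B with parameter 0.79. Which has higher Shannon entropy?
B

For binary distributions, entropy is maximized at p=0.5 and decreases as p moves toward 0 or 1.

H(A) = H(0.9) = 0.4690 bits
H(B) = H(0.79) = 0.7415 bits

Distribution B (p=0.79) is closer to uniform (p=0.5), so it has higher entropy.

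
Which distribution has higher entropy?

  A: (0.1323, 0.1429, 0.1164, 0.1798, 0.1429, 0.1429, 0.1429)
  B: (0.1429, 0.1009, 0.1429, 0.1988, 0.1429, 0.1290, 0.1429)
A

Both distributions are close to uniform, making this a harder comparison.

H(A) = 2.7966 bits
H(B) = 2.7824 bits

The distribution closer to uniform has higher entropy.
Answer: A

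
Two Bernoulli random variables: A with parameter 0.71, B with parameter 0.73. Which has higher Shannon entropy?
A

For binary distributions, entropy is maximized at p=0.5 and decreases as p moves toward 0 or 1.

H(A) = H(0.71) = 0.8687 bits
H(B) = H(0.73) = 0.8415 bits

Distribution A (p=0.71) is closer to uniform (p=0.5), so it has higher entropy.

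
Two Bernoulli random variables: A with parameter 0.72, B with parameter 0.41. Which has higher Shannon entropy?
B

For binary distributions, entropy is maximized at p=0.5 and decreases as p moves toward 0 or 1.

H(A) = H(0.72) = 0.8555 bits
H(B) = H(0.41) = 0.9765 bits

Distribution B (p=0.41) is closer to uniform (p=0.5), so it has higher entropy.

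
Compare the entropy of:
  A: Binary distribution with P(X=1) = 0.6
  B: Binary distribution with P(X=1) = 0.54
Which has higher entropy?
B

For binary distributions, entropy is maximized at p=0.5 and decreases as p moves toward 0 or 1.

H(A) = H(0.6) = 0.9710 bits
H(B) = H(0.54) = 0.9954 bits

Distribution B (p=0.54) is closer to uniform (p=0.5), so it has higher entropy.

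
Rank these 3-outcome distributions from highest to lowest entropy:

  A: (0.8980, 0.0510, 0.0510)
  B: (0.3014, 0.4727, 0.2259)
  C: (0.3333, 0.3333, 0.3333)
C > B > A

Key insight: Entropy is maximized by uniform distributions and minimized by concentrated distributions.

- Uniform distributions have maximum entropy log₂(3) = 1.5850 bits
- The more "peaked" or concentrated a distribution, the lower its entropy

Entropies:
  H(A) = 0.5773 bits
  H(B) = 1.5173 bits
  H(C) = 1.5850 bits

Ranking: C > B > A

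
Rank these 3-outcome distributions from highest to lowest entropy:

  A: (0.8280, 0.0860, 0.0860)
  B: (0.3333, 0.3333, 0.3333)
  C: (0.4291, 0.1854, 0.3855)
B > C > A

Key insight: Entropy is maximized by uniform distributions and minimized by concentrated distributions.

- Uniform distributions have maximum entropy log₂(3) = 1.5850 bits
- The more "peaked" or concentrated a distribution, the lower its entropy

Entropies:
  H(A) = 0.8343 bits
  H(B) = 1.5850 bits
  H(C) = 1.5046 bits

Ranking: B > C > A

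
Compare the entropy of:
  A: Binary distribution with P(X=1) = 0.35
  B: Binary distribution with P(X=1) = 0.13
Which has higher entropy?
A

For binary distributions, entropy is maximized at p=0.5 and decreases as p moves toward 0 or 1.

H(A) = H(0.35) = 0.9341 bits
H(B) = H(0.13) = 0.5574 bits

Distribution A (p=0.35) is closer to uniform (p=0.5), so it has higher entropy.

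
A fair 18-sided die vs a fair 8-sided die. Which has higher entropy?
18-sided die

Both are uniform distributions; for uniform over n outcomes, H = log₂(n). H(18-sided) = log₂(18) = 4.170 bits and H(8-sided) = log₂(8) = 3.000 bits. More outcomes in a uniform distribution means higher entropy.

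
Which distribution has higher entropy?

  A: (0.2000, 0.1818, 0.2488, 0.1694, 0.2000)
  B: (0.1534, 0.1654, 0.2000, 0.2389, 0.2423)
A

Both distributions are close to uniform, making this a harder comparison.

H(A) = 2.3092 bits
H(B) = 2.2977 bits

The distribution closer to uniform has higher entropy.
Answer: A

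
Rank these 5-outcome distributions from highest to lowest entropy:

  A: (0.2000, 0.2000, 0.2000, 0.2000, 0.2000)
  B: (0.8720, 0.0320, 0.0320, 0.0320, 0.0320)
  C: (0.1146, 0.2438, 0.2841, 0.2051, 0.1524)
A > C > B

Key insight: Entropy is maximized by uniform distributions and minimized by concentrated distributions.

- Uniform distributions have maximum entropy log₂(5) = 2.3219 bits
- The more "peaked" or concentrated a distribution, the lower its entropy

Entropies:
  H(A) = 2.3219 bits
  H(B) = 0.8079 bits
  H(C) = 2.2527 bits

Ranking: A > C > B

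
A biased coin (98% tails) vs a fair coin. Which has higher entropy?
Fair coin

The fair coin is uniform (p=0.5), maximizing binary entropy at 1 bit. The biased coin has H(0.98) ≈ 0.141 bits — its outcome is more predictable, so its entropy is lower.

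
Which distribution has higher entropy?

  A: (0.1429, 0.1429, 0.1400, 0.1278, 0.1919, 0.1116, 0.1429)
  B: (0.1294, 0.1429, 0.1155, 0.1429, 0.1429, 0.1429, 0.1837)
B

Both distributions are close to uniform, making this a harder comparison.

H(A) = 2.7898 bits
H(B) = 2.7947 bits

The distribution closer to uniform has higher entropy.
Answer: B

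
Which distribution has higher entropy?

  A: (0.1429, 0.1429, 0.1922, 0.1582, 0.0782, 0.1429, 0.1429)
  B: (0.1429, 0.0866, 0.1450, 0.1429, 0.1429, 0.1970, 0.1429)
B

Both distributions are close to uniform, making this a harder comparison.

H(A) = 2.7698 bits
H(B) = 2.7755 bits

The distribution closer to uniform has higher entropy.
Answer: B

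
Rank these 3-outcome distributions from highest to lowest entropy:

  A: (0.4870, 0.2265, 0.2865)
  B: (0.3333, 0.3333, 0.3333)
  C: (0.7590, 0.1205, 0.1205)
B > A > C

Key insight: Entropy is maximized by uniform distributions and minimized by concentrated distributions.

- Uniform distributions have maximum entropy log₂(3) = 1.5850 bits
- The more "peaked" or concentrated a distribution, the lower its entropy

Entropies:
  H(A) = 1.5075 bits
  H(B) = 1.5850 bits
  H(C) = 1.0377 bits

Ranking: B > A > C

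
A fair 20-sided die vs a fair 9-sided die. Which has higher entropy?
20-sided die

Both are uniform distributions; for uniform over n outcomes, H = log₂(n). H(20-sided) = log₂(20) = 4.322 bits and H(9-sided) = log₂(9) = 3.170 bits. More outcomes in a uniform distribution means higher entropy.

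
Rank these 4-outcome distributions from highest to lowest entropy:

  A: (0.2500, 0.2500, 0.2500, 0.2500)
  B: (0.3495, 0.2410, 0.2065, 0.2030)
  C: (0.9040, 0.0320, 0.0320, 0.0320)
A > B > C

Key insight: Entropy is maximized by uniform distributions and minimized by concentrated distributions.

- Uniform distributions have maximum entropy log₂(4) = 2.0000 bits
- The more "peaked" or concentrated a distribution, the lower its entropy

Entropies:
  H(A) = 2.0000 bits
  H(B) = 1.9617 bits
  H(C) = 0.6083 bits

Ranking: A > B > C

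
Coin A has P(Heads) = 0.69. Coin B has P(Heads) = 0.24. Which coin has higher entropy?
A

For binary distributions, entropy is maximized at p=0.5 and decreases as p moves toward 0 or 1.

H(A) = H(0.69) = 0.8932 bits
H(B) = H(0.24) = 0.7950 bits

Distribution A (p=0.69) is closer to uniform (p=0.5), so it has higher entropy.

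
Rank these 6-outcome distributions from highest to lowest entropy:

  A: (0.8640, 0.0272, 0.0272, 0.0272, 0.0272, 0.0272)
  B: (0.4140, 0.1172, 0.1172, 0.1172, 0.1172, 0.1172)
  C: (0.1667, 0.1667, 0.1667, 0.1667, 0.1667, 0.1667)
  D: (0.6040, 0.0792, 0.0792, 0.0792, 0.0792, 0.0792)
C > B > D > A

Key insight: Entropy is maximized by uniform distributions and minimized by concentrated distributions.

Entropies:
  H(A) = 0.8894 bits
  H(B) = 2.3392 bits
  H(C) = 2.5850 bits
  H(D) = 1.8880 bits

Ranking: C > B > D > A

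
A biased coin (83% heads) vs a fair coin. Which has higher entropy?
Fair coin

The fair coin is uniform (p=0.5), maximizing binary entropy at 1 bit. The biased coin has H(0.83) ≈ 0.658 bits — its outcome is more predictable, so its entropy is lower.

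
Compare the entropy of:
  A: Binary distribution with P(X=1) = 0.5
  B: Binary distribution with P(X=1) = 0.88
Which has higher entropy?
A

For binary distributions, entropy is maximized at p=0.5 and decreases as p moves toward 0 or 1.

H(A) = H(0.5) = 1.0000 bits
H(B) = H(0.88) = 0.5294 bits

Distribution A (p=0.5) is closer to uniform (p=0.5), so it has higher entropy.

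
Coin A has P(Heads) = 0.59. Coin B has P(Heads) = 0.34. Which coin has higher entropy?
A

For binary distributions, entropy is maximized at p=0.5 and decreases as p moves toward 0 or 1.

H(A) = H(0.59) = 0.9765 bits
H(B) = H(0.34) = 0.9248 bits

Distribution A (p=0.59) is closer to uniform (p=0.5), so it has higher entropy.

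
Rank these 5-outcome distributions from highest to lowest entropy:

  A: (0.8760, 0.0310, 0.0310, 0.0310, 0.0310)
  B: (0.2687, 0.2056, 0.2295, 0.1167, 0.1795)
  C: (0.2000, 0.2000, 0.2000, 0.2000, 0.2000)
C > B > A

Key insight: Entropy is maximized by uniform distributions and minimized by concentrated distributions.

- Uniform distributions have maximum entropy log₂(5) = 2.3219 bits
- The more "peaked" or concentrated a distribution, the lower its entropy

Entropies:
  H(A) = 0.7888 bits
  H(B) = 2.2724 bits
  H(C) = 2.3219 bits

Ranking: C > B > A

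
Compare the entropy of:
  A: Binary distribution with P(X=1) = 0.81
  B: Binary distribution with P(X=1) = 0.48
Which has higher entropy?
B

For binary distributions, entropy is maximized at p=0.5 and decreases as p moves toward 0 or 1.

H(A) = H(0.81) = 0.7015 bits
H(B) = H(0.48) = 0.9988 bits

Distribution B (p=0.48) is closer to uniform (p=0.5), so it has higher entropy.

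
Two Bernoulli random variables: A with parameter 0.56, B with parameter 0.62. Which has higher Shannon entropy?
A

For binary distributions, entropy is maximized at p=0.5 and decreases as p moves toward 0 or 1.

H(A) = H(0.56) = 0.9896 bits
H(B) = H(0.62) = 0.9580 bits

Distribution A (p=0.56) is closer to uniform (p=0.5), so it has higher entropy.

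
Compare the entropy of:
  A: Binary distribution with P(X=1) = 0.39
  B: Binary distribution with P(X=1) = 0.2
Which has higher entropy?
A

For binary distributions, entropy is maximized at p=0.5 and decreases as p moves toward 0 or 1.

H(A) = H(0.39) = 0.9648 bits
H(B) = H(0.2) = 0.7219 bits

Distribution A (p=0.39) is closer to uniform (p=0.5), so it has higher entropy.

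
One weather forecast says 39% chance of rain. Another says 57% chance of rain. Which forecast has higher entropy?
57% forecast

Treat each forecast as a Bernoulli distribution. Binary entropy is maximized at p=0.5 and falls off symmetrically toward 0 or 1. The 57% forecast is closer to 50%, so it is more uncertain. H(39%) ≈ 0.965 bits, H(57%) ≈ 0.986 bits.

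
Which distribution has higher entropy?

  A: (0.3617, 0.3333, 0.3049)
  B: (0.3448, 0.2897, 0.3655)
A

Both distributions are close to uniform, making this a harder comparison.

H(A) = 1.5815 bits
H(B) = 1.5782 bits

The distribution closer to uniform has higher entropy.
Answer: A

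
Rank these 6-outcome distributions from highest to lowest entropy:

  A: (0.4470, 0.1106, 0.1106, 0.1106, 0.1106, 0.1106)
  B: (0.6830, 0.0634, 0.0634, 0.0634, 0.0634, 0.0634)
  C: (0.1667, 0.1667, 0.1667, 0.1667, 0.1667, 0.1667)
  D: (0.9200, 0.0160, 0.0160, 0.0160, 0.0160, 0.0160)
C > A > B > D

Key insight: Entropy is maximized by uniform distributions and minimized by concentrated distributions.

Entropies:
  H(A) = 2.2759 bits
  H(B) = 1.6371 bits
  H(C) = 2.5850 bits
  H(D) = 0.5879 bits

Ranking: C > A > B > D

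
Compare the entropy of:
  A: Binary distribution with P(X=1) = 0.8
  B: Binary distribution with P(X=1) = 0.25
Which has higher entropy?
B

For binary distributions, entropy is maximized at p=0.5 and decreases as p moves toward 0 or 1.

H(A) = H(0.8) = 0.7219 bits
H(B) = H(0.25) = 0.8113 bits

Distribution B (p=0.25) is closer to uniform (p=0.5), so it has higher entropy.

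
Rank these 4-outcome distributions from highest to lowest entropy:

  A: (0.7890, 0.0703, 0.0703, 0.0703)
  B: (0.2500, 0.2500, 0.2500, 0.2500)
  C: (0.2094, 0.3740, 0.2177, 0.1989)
B > C > A

Key insight: Entropy is maximized by uniform distributions and minimized by concentrated distributions.

- Uniform distributions have maximum entropy log₂(4) = 2.0000 bits
- The more "peaked" or concentrated a distribution, the lower its entropy

Entropies:
  H(A) = 1.0778 bits
  H(B) = 2.0000 bits
  H(C) = 1.9453 bits

Ranking: B > C > A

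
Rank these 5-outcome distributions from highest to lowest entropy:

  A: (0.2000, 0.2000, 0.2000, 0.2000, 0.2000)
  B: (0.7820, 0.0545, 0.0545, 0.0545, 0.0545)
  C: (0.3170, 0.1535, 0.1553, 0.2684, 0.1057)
A > C > B

Key insight: Entropy is maximized by uniform distributions and minimized by concentrated distributions.

- Uniform distributions have maximum entropy log₂(5) = 2.3219 bits
- The more "peaked" or concentrated a distribution, the lower its entropy

Entropies:
  H(A) = 2.3219 bits
  H(B) = 1.1925 bits
  H(C) = 2.2098 bits

Ranking: A > C > B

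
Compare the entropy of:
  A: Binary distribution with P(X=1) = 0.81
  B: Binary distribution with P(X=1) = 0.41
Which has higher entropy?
B

For binary distributions, entropy is maximized at p=0.5 and decreases as p moves toward 0 or 1.

H(A) = H(0.81) = 0.7015 bits
H(B) = H(0.41) = 0.9765 bits

Distribution B (p=0.41) is closer to uniform (p=0.5), so it has higher entropy.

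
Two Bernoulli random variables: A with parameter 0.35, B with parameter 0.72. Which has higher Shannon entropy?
A

For binary distributions, entropy is maximized at p=0.5 and decreases as p moves toward 0 or 1.

H(A) = H(0.35) = 0.9341 bits
H(B) = H(0.72) = 0.8555 bits

Distribution A (p=0.35) is closer to uniform (p=0.5), so it has higher entropy.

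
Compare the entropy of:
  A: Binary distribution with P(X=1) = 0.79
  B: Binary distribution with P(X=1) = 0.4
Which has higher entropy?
B

For binary distributions, entropy is maximized at p=0.5 and decreases as p moves toward 0 or 1.

H(A) = H(0.79) = 0.7415 bits
H(B) = H(0.4) = 0.9710 bits

Distribution B (p=0.4) is closer to uniform (p=0.5), so it has higher entropy.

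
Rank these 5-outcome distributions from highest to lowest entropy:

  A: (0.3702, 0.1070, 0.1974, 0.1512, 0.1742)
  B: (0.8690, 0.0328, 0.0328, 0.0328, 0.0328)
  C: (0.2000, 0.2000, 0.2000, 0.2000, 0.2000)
C > A > B

Key insight: Entropy is maximized by uniform distributions and minimized by concentrated distributions.

- Uniform distributions have maximum entropy log₂(5) = 2.3219 bits
- The more "peaked" or concentrated a distribution, the lower its entropy

Entropies:
  H(A) = 2.1891 bits
  H(B) = 0.8222 bits
  H(C) = 2.3219 bits

Ranking: C > A > B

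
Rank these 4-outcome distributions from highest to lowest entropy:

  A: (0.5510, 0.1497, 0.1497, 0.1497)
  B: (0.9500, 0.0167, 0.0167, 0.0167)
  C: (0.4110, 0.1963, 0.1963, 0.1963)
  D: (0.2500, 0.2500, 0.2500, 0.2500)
D > C > A > B

Key insight: Entropy is maximized by uniform distributions and minimized by concentrated distributions.

Entropies:
  H(A) = 1.7041 bits
  H(B) = 0.3656 bits
  H(C) = 1.9106 bits
  H(D) = 2.0000 bits

Ranking: D > C > A > B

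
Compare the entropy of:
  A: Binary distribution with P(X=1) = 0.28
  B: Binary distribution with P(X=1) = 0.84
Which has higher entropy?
A

For binary distributions, entropy is maximized at p=0.5 and decreases as p moves toward 0 or 1.

H(A) = H(0.28) = 0.8555 bits
H(B) = H(0.84) = 0.6343 bits

Distribution A (p=0.28) is closer to uniform (p=0.5), so it has higher entropy.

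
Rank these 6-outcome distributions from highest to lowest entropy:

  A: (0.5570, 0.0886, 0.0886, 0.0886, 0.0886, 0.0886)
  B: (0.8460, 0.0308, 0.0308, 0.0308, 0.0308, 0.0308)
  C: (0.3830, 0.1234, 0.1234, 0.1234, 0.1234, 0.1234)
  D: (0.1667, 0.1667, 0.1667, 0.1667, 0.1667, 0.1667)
D > C > A > B

Key insight: Entropy is maximized by uniform distributions and minimized by concentrated distributions.

Entropies:
  H(A) = 2.0192 bits
  H(B) = 0.9773 bits
  H(C) = 2.3928 bits
  H(D) = 2.5850 bits

Ranking: D > C > A > B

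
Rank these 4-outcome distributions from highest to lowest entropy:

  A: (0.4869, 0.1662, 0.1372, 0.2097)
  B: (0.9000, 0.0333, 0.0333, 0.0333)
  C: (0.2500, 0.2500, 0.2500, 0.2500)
C > A > B

Key insight: Entropy is maximized by uniform distributions and minimized by concentrated distributions.

- Uniform distributions have maximum entropy log₂(4) = 2.0000 bits
- The more "peaked" or concentrated a distribution, the lower its entropy

Entropies:
  H(A) = 1.8015 bits
  H(B) = 0.6275 bits
  H(C) = 2.0000 bits

Ranking: C > A > B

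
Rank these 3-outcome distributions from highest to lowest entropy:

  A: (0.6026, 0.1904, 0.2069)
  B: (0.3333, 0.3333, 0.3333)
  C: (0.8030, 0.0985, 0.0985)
B > A > C

Key insight: Entropy is maximized by uniform distributions and minimized by concentrated distributions.

- Uniform distributions have maximum entropy log₂(3) = 1.5850 bits
- The more "peaked" or concentrated a distribution, the lower its entropy

Entropies:
  H(A) = 1.3663 bits
  H(B) = 1.5850 bits
  H(C) = 0.9129 bits

Ranking: B > A > C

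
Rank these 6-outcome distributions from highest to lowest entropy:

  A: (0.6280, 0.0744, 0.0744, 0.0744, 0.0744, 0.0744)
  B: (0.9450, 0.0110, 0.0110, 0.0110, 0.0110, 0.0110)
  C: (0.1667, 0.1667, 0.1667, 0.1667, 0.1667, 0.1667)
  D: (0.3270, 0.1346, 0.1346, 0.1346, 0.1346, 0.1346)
C > D > A > B

Key insight: Entropy is maximized by uniform distributions and minimized by concentrated distributions.

Entropies:
  H(A) = 1.8160 bits
  H(B) = 0.4350 bits
  H(C) = 2.5850 bits
  H(D) = 2.4745 bits

Ranking: C > D > A > B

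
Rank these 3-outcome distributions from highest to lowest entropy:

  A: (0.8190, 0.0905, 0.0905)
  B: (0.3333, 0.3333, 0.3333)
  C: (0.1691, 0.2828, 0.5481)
B > C > A

Key insight: Entropy is maximized by uniform distributions and minimized by concentrated distributions.

- Uniform distributions have maximum entropy log₂(3) = 1.5850 bits
- The more "peaked" or concentrated a distribution, the lower its entropy

Entropies:
  H(A) = 0.8633 bits
  H(B) = 1.5850 bits
  H(C) = 1.4244 bits

Ranking: B > C > A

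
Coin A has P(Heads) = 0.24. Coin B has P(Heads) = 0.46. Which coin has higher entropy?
B

For binary distributions, entropy is maximized at p=0.5 and decreases as p moves toward 0 or 1.

H(A) = H(0.24) = 0.7950 bits
H(B) = H(0.46) = 0.9954 bits

Distribution B (p=0.46) is closer to uniform (p=0.5), so it has higher entropy.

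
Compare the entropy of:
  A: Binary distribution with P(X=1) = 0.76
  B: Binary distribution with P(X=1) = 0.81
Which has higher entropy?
A

For binary distributions, entropy is maximized at p=0.5 and decreases as p moves toward 0 or 1.

H(A) = H(0.76) = 0.7950 bits
H(B) = H(0.81) = 0.7015 bits

Distribution A (p=0.76) is closer to uniform (p=0.5), so it has higher entropy.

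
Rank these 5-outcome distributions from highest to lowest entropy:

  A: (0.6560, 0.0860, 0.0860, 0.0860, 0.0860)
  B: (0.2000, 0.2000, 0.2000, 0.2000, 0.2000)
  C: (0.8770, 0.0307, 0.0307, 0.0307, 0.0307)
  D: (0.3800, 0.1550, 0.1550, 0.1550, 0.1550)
B > D > A > C

Key insight: Entropy is maximized by uniform distributions and minimized by concentrated distributions.

Entropies:
  H(A) = 1.6166 bits
  H(B) = 2.3219 bits
  H(C) = 0.7839 bits
  H(D) = 2.1980 bits

Ranking: B > D > A > C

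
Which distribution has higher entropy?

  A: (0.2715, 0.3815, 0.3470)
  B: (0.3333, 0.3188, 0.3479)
B

Both distributions are close to uniform, making this a harder comparison.

H(A) = 1.5709 bits
H(B) = 1.5840 bits

The distribution closer to uniform has higher entropy.
Answer: B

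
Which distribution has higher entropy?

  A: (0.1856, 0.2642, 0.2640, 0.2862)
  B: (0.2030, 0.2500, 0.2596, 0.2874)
B

Both distributions are close to uniform, making this a harder comparison.

H(A) = 1.9821 bits
H(B) = 1.9891 bits

The distribution closer to uniform has higher entropy.
Answer: B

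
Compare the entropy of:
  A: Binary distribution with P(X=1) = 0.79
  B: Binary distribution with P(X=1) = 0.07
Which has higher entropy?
A

For binary distributions, entropy is maximized at p=0.5 and decreases as p moves toward 0 or 1.

H(A) = H(0.79) = 0.7415 bits
H(B) = H(0.07) = 0.3659 bits

Distribution A (p=0.79) is closer to uniform (p=0.5), so it has higher entropy.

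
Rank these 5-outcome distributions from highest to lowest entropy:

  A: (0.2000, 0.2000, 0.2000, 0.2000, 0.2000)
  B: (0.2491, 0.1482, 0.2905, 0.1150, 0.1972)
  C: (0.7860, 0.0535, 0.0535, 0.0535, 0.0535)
A > B > C

Key insight: Entropy is maximized by uniform distributions and minimized by concentrated distributions.

- Uniform distributions have maximum entropy log₂(5) = 2.3219 bits
- The more "peaked" or concentrated a distribution, the lower its entropy

Entropies:
  H(A) = 2.3219 bits
  H(B) = 2.2466 bits
  H(C) = 1.1771 bits

Ranking: A > B > C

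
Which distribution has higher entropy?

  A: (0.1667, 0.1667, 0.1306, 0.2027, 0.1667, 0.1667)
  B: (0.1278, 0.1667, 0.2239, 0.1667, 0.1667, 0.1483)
A

Both distributions are close to uniform, making this a harder comparison.

H(A) = 2.5736 bits
H(B) = 2.5636 bits

The distribution closer to uniform has higher entropy.
Answer: A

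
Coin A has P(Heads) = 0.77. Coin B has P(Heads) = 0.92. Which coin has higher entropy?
A

For binary distributions, entropy is maximized at p=0.5 and decreases as p moves toward 0 or 1.

H(A) = H(0.77) = 0.7780 bits
H(B) = H(0.92) = 0.4022 bits

Distribution A (p=0.77) is closer to uniform (p=0.5), so it has higher entropy.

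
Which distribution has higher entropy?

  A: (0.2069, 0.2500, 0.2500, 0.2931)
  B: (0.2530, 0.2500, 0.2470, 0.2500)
B

Both distributions are close to uniform, making this a harder comparison.

H(A) = 1.9892 bits
H(B) = 1.9999 bits

The distribution closer to uniform has higher entropy.
Answer: B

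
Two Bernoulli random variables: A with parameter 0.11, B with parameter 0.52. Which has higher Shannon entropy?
B

For binary distributions, entropy is maximized at p=0.5 and decreases as p moves toward 0 or 1.

H(A) = H(0.11) = 0.4999 bits
H(B) = H(0.52) = 0.9988 bits

Distribution B (p=0.52) is closer to uniform (p=0.5), so it has higher entropy.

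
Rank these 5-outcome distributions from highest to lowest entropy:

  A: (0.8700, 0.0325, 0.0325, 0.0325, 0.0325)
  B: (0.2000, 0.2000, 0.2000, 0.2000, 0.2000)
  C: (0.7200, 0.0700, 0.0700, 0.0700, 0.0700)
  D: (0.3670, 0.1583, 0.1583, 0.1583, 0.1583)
B > D > C > A

Key insight: Entropy is maximized by uniform distributions and minimized by concentrated distributions.

Entropies:
  H(A) = 0.8174 bits
  H(B) = 2.3219 bits
  H(C) = 1.4155 bits
  H(D) = 2.2143 bits

Ranking: B > D > C > A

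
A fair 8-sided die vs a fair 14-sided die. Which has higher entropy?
14-sided die

Both are uniform distributions; for uniform over n outcomes, H = log₂(n). H(8-sided) = log₂(8) = 3.000 bits and H(14-sided) = log₂(14) = 3.807 bits. More outcomes in a uniform distribution means higher entropy.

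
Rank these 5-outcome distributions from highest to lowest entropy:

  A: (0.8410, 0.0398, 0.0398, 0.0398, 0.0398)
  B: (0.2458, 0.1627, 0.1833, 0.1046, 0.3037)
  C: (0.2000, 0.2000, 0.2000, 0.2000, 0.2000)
C > B > A

Key insight: Entropy is maximized by uniform distributions and minimized by concentrated distributions.

- Uniform distributions have maximum entropy log₂(5) = 2.3219 bits
- The more "peaked" or concentrated a distribution, the lower its entropy

Entropies:
  H(A) = 0.9499 bits
  H(B) = 2.2352 bits
  H(C) = 2.3219 bits

Ranking: C > B > A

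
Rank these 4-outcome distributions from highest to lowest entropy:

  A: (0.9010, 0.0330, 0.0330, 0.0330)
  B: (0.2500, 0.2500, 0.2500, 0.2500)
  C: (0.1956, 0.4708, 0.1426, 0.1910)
B > C > A

Key insight: Entropy is maximized by uniform distributions and minimized by concentrated distributions.

- Uniform distributions have maximum entropy log₂(4) = 2.0000 bits
- The more "peaked" or concentrated a distribution, the lower its entropy

Entropies:
  H(A) = 0.6227 bits
  H(B) = 2.0000 bits
  H(C) = 1.8290 bits

Ranking: B > C > A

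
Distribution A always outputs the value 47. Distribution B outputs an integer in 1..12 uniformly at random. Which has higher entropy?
B

A is deterministic, so H(A) = 0. B is uniform over 12 outcomes, so H(B) = log₂(12) = 3.585 bits. Any distribution with genuine randomness has higher entropy than a deterministic one.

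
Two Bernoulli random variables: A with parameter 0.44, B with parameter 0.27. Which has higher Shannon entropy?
A

For binary distributions, entropy is maximized at p=0.5 and decreases as p moves toward 0 or 1.

H(A) = H(0.44) = 0.9896 bits
H(B) = H(0.27) = 0.8415 bits

Distribution A (p=0.44) is closer to uniform (p=0.5), so it has higher entropy.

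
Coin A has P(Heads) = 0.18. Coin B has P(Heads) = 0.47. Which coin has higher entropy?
B

For binary distributions, entropy is maximized at p=0.5 and decreases as p moves toward 0 or 1.

H(A) = H(0.18) = 0.6801 bits
H(B) = H(0.47) = 0.9974 bits

Distribution B (p=0.47) is closer to uniform (p=0.5), so it has higher entropy.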